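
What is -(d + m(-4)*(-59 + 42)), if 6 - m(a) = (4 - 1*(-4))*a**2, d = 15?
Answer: -2089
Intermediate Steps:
m(a) = 6 - 8*a**2 (m(a) = 6 - (4 - 1*(-4))*a**2 = 6 - (4 + 4)*a**2 = 6 - 8*a**2)
-(d + m(-4)*(-59 + 42)) = -(15 + (6 - 8*(-4)**2)*(-59 + 42)) = -(15 + (6 - 8*16)*(-17)) = -(15 + (6 - 128)*(-17)) = -(15 - 122*(-17)) = -(15 + 2074) = -1*2089 = -2089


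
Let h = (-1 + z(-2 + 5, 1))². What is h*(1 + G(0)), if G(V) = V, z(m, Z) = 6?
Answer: 25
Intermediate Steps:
h = 25 (h = (-1 + 6)² = 5² = 25)
h*(1 + G(0)) = 25*(1 + 0) = 25*1 = 25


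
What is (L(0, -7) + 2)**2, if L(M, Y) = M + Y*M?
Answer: 4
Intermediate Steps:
L(M, Y) = M + M*Y
(L(0, -7) + 2)**2 = (0*(1 - 7) + 2)**2 = (0*(-6) + 2)**2 = (0 + 2)**2 = 2**2 = 4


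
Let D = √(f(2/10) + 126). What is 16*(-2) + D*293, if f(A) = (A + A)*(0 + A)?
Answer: -32 + 1172*√197/5 ≈ 3258.0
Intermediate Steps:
f(A) = 2*A² (f(A) = (2*A)*A = 2*A²)
D = 4*√197/5 (D = √(2*(2/10)² + 126) = √(2*(2*(⅒))² + 126) = √(2*(⅕)² + 126) = √(2*(1/25) + 126) = √(2/25 + 126) = √(3152/25) = 4*√197/5 ≈ 11.229)
16*(-2) + D*293 = 16*(-2) + (4*√197/5)*293 = -32 + 1172*√197/5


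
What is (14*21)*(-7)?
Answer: -2058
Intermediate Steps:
(14*21)*(-7) = 294*(-7) = -2058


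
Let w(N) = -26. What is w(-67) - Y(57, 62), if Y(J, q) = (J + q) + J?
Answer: -202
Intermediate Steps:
Y(J, q) = q + 2*J
w(-67) - Y(57, 62) = -26 - (62 + 2*57) = -26 - (62 + 114) = -26 - 1*176 = -26 - 176 = -202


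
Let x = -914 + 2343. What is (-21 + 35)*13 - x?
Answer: -1247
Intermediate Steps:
x = 1429
(-21 + 35)*13 - x = (-21 + 35)*13 - 1*1429 = 14*13 - 1429 = 182 - 1429 = -1247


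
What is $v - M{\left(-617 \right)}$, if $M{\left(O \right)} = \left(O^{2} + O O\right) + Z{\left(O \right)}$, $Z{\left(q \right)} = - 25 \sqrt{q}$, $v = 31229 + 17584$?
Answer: $-712565 + 25 i \sqrt{617} \approx -7.1257 \cdot 10^{5} + 620.99 i$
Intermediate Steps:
$v = 48813$
$M{\left(O \right)} = - 25 \sqrt{O} + 2 O^{2}$ ($M{\left(O \right)} = \left(O^{2} + O O\right) - 25 \sqrt{O} = \left(O^{2} + O^{2}\right) - 25 \sqrt{O} = 2 O^{2} - 25 \sqrt{O} = - 25 \sqrt{O} + 2 O^{2}$)
$v - M{\left(-617 \right)} = 48813 - \left(- 25 \sqrt{-617} + 2 \left(-617\right)^{2}\right) = 48813 - \left(- 25 i \sqrt{617} + 2 \cdot 380689\right) = 48813 - \left(- 25 i \sqrt{617} + 761378\right) = 48813 - \left(761378 - 25 i \sqrt{617}\right) = -712565 + 25 i \sqrt{617}$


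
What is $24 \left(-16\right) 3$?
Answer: $-1152$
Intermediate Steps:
$24 \left(-16\right) 3 = \left(-384\right) 3 = -1152$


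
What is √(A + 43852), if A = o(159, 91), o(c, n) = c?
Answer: √44011 ≈ 209.79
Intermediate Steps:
A = 159
√(A + 43852) = √(159 + 43852) = √44011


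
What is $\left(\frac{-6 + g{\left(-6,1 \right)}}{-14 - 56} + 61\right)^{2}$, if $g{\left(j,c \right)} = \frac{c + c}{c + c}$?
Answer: $\frac{731025}{196} \approx 3729.7$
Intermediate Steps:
$g{\left(j,c \right)} = 1$ ($g{\left(j,c \right)} = \frac{2 c}{2 c} = 2 c \frac{1}{2 c} = 1$)
$\left(\frac{-6 + g{\left(-6,1 \right)}}{-14 - 56} + 61\right)^{2} = \left(\frac{-6 + 1}{-14 - 56} + 61\right)^{2} = \left(- \frac{5}{-70} + 61\right)^{2} = \left(\left(-5\right) \left(- \frac{1}{70}\right) + 61\right)^{2} = \left(\frac{1}{14} + 61\right)^{2} = \left(\frac{855}{14}\right)^{2} = \frac{731025}{196}$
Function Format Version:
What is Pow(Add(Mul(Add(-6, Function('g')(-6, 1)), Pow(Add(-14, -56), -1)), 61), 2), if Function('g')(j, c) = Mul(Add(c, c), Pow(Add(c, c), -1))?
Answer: Rational(731025, 196) ≈ 3729.7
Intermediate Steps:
Function('g')(j, c) = 1 (Function('g')(j, c) = Mul(Mul(2, c), Pow(Mul(2, c), -1)) = Mul(Mul(2, c), Mul(Rational(1, 2), Pow(c, -1))) = 1)
Pow(Add(Mul(Add(-6, Function('g')(-6, 1)), Pow(Add(-14, -56), -1)), 61), 2) = Pow(Add(Mul(Add(-6, 1), Pow(Add(-14, -56), -1)), 61), 2) = Pow(Add(Mul(-5, Pow(-70, -1)), 61), 2) = Pow(Add(Mul(-5, Rational(-1, 70)), 61), 2) = Pow(Add(Rational(1, 14), 61), 2) = Pow(Rational(855, 14), 2) = Rational(731025, 196)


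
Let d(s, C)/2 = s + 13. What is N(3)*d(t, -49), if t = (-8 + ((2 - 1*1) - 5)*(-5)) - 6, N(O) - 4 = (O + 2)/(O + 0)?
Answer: 646/3 ≈ 215.33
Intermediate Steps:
N(O) = 4 + (2 + O)/O (N(O) = 4 + (O + 2)/(O + 0) = 4 + (2 + O)/O)
t = 6 (t = (-8 + ((2 - 1) - 5)*(-5)) - 6 = (-8 + (1 - 5)*(-5)) - 6 = (-8 - 4*(-5)) - 6 = (-8 + 20) - 6 = 12 - 6 = 6)
d(s, C) = 26 + 2*s (d(s, C) = 2*(s + 13) = 2*(13 + s) = 26 + 2*s)
N(3)*d(t, -49) = (5 + 2/3)*(26 + 2*6) = (5 + 2*(⅓))*(26 + 12) = (5 + ⅔)*38 = (17/3)*38 = 646/3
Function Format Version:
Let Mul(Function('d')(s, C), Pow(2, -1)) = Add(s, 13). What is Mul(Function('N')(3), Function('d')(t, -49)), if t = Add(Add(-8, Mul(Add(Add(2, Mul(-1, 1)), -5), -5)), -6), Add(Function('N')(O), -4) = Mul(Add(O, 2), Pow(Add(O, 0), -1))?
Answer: Rational(646, 3) ≈ 215.33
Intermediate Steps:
Function('N')(O) = Add(4, Mul(Pow(O, -1), Add(2, O))) (Function('N')(O) = Add(4, Mul(Add(O, 2), Pow(Add(O, 0), -1))) = Add(4, Mul(Add(2, O), Pow(O, -1))) = Add(4, Mul(Pow(O, -1), Add(2, O))))
t = 6 (t = Add(Add(-8, Mul(Add(Add(2, -1), -5), -5)), -6) = Add(Add(-8, Mul(Add(1, -5), -5)), -6) = Add(Add(-8, Mul(-4, -5)), -6) = Add(Add(-8, 20), -6) = Add(12, -6) = 6)
Function('d')(s, C) = Add(26, Mul(2, s)) (Function('d')(s, C) = Mul(2, Add(s, 13)) = Mul(2, Add(13, s)) = Add(26, Mul(2, s)))
Mul(Function('N')(3), Function('d')(t, -49)) = Mul(Add(5, Mul(2, Pow(3, -1))), Add(26, Mul(2, 6))) = Mul(Add(5, Mul(2, Rational(1, 3))), Add(26, 12)) = Mul(Add(5, Rational(2, 3)), 38) = Mul(Rational(17, 3), 38) = Rational(646, 3)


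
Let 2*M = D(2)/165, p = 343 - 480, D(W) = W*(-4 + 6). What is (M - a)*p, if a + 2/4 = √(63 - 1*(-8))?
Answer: -23153/330 + 137*√71 ≈ 1084.2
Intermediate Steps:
D(W) = 2*W (D(W) = W*2 = 2*W)
p = -137
a = -½ + √71 (a = -½ + √(63 - 1*(-8)) = -½ + √(63 + 8) = -½ + √71 ≈ 7.9261)
M = 2/165 (M = ((2*2)/165)/2 = (4*(1/165))/2 = (½)*(4/165) = 2/165 ≈ 0.012121)
(M - a)*p = (2/165 - (-½ + √71))*(-137) = (2/165 + (½ - √71))*(-137) = (169/330 - √71)*(-137) = -23153/330 + 137*√71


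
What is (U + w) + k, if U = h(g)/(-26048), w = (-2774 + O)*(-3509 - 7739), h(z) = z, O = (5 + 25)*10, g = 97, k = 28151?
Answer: 725585351647/26048 ≈ 2.7856e+7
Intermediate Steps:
O = 300 (O = 30*10 = 300)
w = 27827552 (w = (-2774 + 300)*(-3509 - 7739) = -2474*(-11248) = 27827552)
U = -97/26048 (U = 97/(-26048) = 97*(-1/26048) = -97/26048 ≈ -0.0037239)
(U + w) + k = (-97/26048 + 27827552) + 28151 = 724852074399/26048 + 28151 = 725585351647/26048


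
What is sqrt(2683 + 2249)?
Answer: 6*sqrt(137) ≈ 70.228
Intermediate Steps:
sqrt(2683 + 2249) = sqrt(4932) = 6*sqrt(137)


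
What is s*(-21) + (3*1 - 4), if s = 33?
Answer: -694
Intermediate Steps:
s*(-21) + (3*1 - 4) = 33*(-21) + (3*1 - 4) = -693 + (3 - 4) = -693 - 1 = -694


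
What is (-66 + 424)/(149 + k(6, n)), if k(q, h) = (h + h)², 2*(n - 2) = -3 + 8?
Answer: 179/115 ≈ 1.5565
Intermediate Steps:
n = 9/2 (n = 2 + (-3 + 8)/2 = 2 + (½)*5 = 2 + 5/2 = 9/2 ≈ 4.5000)
k(q, h) = 4*h² (k(q, h) = (2*h)² = 4*h²)
(-66 + 424)/(149 + k(6, n)) = (-66 + 424)/(149 + 4*(9/2)²) = 358/(149 + 4*(81/4)) = 358/(149 + 81) = 358/230 = 358*(1/230) = 179/115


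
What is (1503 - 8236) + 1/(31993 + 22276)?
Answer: -365393176/54269 ≈ -6733.0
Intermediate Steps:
(1503 - 8236) + 1/(31993 + 22276) = -6733 + 1/54269 = -365393176/54269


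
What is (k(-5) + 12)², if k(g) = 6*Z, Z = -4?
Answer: 144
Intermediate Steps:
k(g) = -24 (k(g) = 6*(-4) = -24)
(k(-5) + 12)² = (-24 + 12)² = (-12)² = 144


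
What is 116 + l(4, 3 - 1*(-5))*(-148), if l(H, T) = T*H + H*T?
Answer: -9356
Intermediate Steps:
l(H, T) = 2*H*T (l(H, T) = H*T + H*T = 2*H*T)
116 + l(4, 3 - 1*(-5))*(-148) = 116 + (2*4*(3 - 1*(-5)))*(-148) = 116 + (2*4*(3 + 5))*(-148) = 116 + (2*4*8)*(-148) = 116 + 64*(-148) = 116 - 9472 = -9356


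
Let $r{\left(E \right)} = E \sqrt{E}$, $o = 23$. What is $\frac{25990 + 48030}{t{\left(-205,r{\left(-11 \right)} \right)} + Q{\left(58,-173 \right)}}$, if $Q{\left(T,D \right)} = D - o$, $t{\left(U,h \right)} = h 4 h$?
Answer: $- \frac{3701}{276} \approx -13.409$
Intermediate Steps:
$r{\left(E \right)} = E^{\frac{3}{2}}$
$t{\left(U,h \right)} = 4 h^{2}$ ($t{\left(U,h \right)} = 4 h h = 4 h^{2}$)
$Q{\left(T,D \right)} = -23 + D$ ($Q{\left(T,D \right)} = D - 23 = -23 + D$)
$\frac{25990 + 48030}{t{\left(-205,r{\left(-11 \right)} \right)} + Q{\left(58,-173 \right)}} = \frac{25990 + 48030}{4 \left(\left(-11\right)^{\frac{3}{2}}\right)^{2} - 196} = \frac{74020}{4 \left(- 11 i \sqrt{11}\right)^{2} - 196} = \frac{74020}{4 \left(-1331\right) - 196} = \frac{74020}{-5324 - 196} = \frac{74020}{-5520} = 74020 \left(- \frac{1}{5520}\right) = - \frac{3701}{276}$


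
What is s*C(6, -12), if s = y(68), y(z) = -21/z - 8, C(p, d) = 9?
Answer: -5085/68 ≈ -74.779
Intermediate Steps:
y(z) = -8 - 21/z
s = -565/68 (s = -8 - 21/68 = -565/68 ≈ -8.3088)
s*C(6, -12) = -565/68*9 = -5085/68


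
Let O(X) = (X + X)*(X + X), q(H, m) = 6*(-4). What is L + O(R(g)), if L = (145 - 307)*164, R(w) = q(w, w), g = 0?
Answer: -24264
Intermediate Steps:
q(H, m) = -24
R(w) = -24
L = -26568 (L = -162*164 = -26568)
O(X) = 4*X**2 (O(X) = (2*X)*(2*X) = 4*X**2)
L + O(R(g)) = -26568 + 4*(-24)**2 = -26568 + 4*576 = -26568 + 2304 = -24264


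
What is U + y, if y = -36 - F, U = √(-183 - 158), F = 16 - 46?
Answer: -6 + I*√341 ≈ -6.0 + 18.466*I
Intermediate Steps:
F = -30
U = I*√341 (U = √(-341) = I*√341 ≈ 18.466*I)
y = -6 (y = -36 - 1*(-30) = -36 + 30 = -6)
U + y = I*√341 - 6 = -6 + I*√341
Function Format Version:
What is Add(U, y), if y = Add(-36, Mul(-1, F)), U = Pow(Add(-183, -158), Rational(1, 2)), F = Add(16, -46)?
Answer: Add(-6, Mul(I, Pow(341, Rational(1, 2)))) ≈ Add(-6.0000, Mul(18.466, I))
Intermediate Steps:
F = -30
U = Mul(I, Pow(341, Rational(1, 2))) (U = Pow(-341, Rational(1, 2)) = Mul(I, Pow(341, Rational(1, 2))) ≈ Mul(18.466, I))
y = -6 (y = Add(-36, Mul(-1, -30)) = Add(-36, 30) = -6)
Add(U, y) = Add(Mul(I, Pow(341, Rational(1, 2))), -6) = Add(-6, Mul(I, Pow(341, Rational(1, 2))))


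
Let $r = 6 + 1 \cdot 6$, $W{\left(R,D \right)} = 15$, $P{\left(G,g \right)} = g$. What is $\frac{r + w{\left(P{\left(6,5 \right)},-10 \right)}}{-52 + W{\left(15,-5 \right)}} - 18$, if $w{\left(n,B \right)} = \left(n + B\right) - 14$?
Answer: $- \frac{659}{37} \approx -17.811$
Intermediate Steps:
$w{\left(n,B \right)} = -14 + B + n$ ($w{\left(n,B \right)} = \left(B + n\right) - 14 = -14 + B + n$)
$r = 12$ ($r = 6 + 6 = 12$)
$\frac{r + w{\left(P{\left(6,5 \right)},-10 \right)}}{-52 + W{\left(15,-5 \right)}} - 18 = \frac{12 - 19}{-52 + 15} - 18 = \frac{12 - 19}{-37} - 18 = \left(-7\right) \left(- \frac{1}{37}\right) - 18 = \frac{7}{37} - 18 = - \frac{659}{37}$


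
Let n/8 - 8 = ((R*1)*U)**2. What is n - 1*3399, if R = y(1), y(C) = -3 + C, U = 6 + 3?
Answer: -743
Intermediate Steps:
U = 9
R = -2 (R = -3 + 1 = -2)
n = 2656 (n = 64 + 8*(-2*1*9)**2 = 64 + 8*(-2*9)**2 = 64 + 8*(-18)**2 = 64 + 8*324 = 64 + 2592 = 2656)
n - 1*3399 = 2656 - 1*3399 = 2656 - 3399 = -743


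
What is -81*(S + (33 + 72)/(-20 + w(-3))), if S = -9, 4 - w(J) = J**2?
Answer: 5346/5 ≈ 1069.2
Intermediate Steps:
w(J) = 4 - J**2
-81*(S + (33 + 72)/(-20 + w(-3))) = -81*(-9 + (33 + 72)/(-20 + (4 - 1*(-3)**2))) = -81*(-9 + 105/(-20 + (4 - 1*9))) = -81*(-9 + 105/(-20 + (4 - 9))) = -81*(-9 + 105/(-20 - 5)) = -81*(-9 + 105/(-25)) = -81*(-9 + 105*(-1/25)) = -81*(-9 - 21/5) = -81*(-66/5) = 5346/5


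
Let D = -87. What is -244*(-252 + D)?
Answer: 82716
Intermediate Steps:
-244*(-252 + D) = -244*(-252 - 87) = -244*(-339) = 82716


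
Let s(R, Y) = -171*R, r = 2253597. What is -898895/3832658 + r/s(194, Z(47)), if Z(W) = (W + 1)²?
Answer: -722257209463/10595383041 ≈ -68.167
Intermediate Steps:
Z(W) = (1 + W)²
-898895/3832658 + r/s(194, Z(47)) = -898895/3832658 + 2253597/((-171*194)) = -898895*1/3832658 + 2253597/(-33174) = -898895/3832658 + 2253597*(-1/33174) = -898895/3832658 - 751199/11058 = -722257209463/10595383041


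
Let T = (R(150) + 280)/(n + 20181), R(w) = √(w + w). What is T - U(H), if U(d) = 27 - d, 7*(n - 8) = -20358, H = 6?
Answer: -507661/24193 + 14*√3/24193 ≈ -20.983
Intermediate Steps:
R(w) = √2*√w (R(w) = √(2*w) = √2*√w)
n = -20302/7 (n = 8 + (⅐)*(-20358) = 8 - 20358/7 = -20302/7 ≈ -2900.3)
T = 392/24193 + 14*√3/24193 (T = (√2*√150 + 280)/(-20302/7 + 20181) = (√2*(5*√6) + 280)/(120965/7) = (10*√3 + 280)*(7/120965) = (280 + 10*√3)*(7/120965) = 392/24193 + 14*√3/24193 ≈ 0.017205)
T - U(H) = (392/24193 + 14*√3/24193) - (27 - 1*6) = (392/24193 + 14*√3/24193) - (27 - 6) = (392/24193 + 14*√3/24193) - 1*21 = (392/24193 + 14*√3/24193) - 21 = -507661/24193 + 14*√3/24193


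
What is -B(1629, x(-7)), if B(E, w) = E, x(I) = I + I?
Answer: -1629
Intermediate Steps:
x(I) = 2*I
-B(1629, x(-7)) = -1*1629 = -1629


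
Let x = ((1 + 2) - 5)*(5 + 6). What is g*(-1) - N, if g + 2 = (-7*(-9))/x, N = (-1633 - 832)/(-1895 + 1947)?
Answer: 29897/572 ≈ 52.267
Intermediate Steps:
N = -2465/52 ≈ -47.404
x = -22 (x = (3 - 5)*11 = -2*11 = -22)
g = -107/22 (g = -2 - 7*(-9)/(-22) = -2 + 63*(-1/22) = -2 - 63/22 = -107/22 ≈ -4.8636)
g*(-1) - N = -107/22*(-1) - 1*(-2465/52) = 107/22 + 2465/52 = 29897/572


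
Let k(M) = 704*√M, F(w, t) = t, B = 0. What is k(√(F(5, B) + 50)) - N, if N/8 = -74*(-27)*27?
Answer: -431568 + 704*2^(¼)*√5 ≈ -4.2970e+5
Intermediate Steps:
N = 431568 (N = 8*(-74*(-27)*27) = 8*(1998*27) = 8*53946 = 431568)
k(√(F(5, B) + 50)) - N = 704*√(√(0 + 50)) - 1*431568 = 704*√(√50) - 431568 = 704*√(5*√2) - 431568 = 704*(2^(¼)*√5) - 431568 = 704*2^(¼)*√5 - 431568 = -431568 + 704*2^(¼)*√5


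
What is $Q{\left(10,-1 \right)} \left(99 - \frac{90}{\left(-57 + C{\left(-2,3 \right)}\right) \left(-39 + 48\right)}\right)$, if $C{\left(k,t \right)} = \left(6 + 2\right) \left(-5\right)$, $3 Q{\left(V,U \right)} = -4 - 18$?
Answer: $- \frac{211486}{291} \approx -726.76$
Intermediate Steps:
$Q{\left(V,U \right)} = - \frac{22}{3}$ ($Q{\left(V,U \right)} = \frac{-4 - 18}{3} = \frac{1}{3} \left(-22\right) = - \frac{22}{3}$)
$C{\left(k,t \right)} = -40$ ($C{\left(k,t \right)} = 8 \left(-5\right) = -40$)
$Q{\left(10,-1 \right)} \left(99 - \frac{90}{\left(-57 + C{\left(-2,3 \right)}\right) \left(-39 + 48\right)}\right) = - \frac{22 \left(99 - \frac{90}{\left(-57 - 40\right) \left(-39 + 48\right)}\right)}{3} = - \frac{22 \left(99 - \frac{90}{\left(-97\right) 9}\right)}{3} = - \frac{22 \left(99 - \frac{90}{-873}\right)}{3} = - \frac{22 \left(99 - - \frac{10}{97}\right)}{3} = - \frac{22 \left(99 + \frac{10}{97}\right)}{3} = \left(- \frac{22}{3}\right) \frac{9613}{97} = - \frac{211486}{291}$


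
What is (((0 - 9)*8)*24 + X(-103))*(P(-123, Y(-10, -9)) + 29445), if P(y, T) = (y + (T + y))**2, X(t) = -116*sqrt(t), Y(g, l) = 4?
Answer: -152079552 - 10209044*I*sqrt(103) ≈ -1.5208e+8 - 1.0361e+8*I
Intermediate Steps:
P(y, T) = (T + 2*y)**2
(((0 - 9)*8)*24 + X(-103))*(P(-123, Y(-10, -9)) + 29445) = (((0 - 9)*8)*24 - 116*I*sqrt(103))*((4 + 2*(-123))**2 + 29445) = (-9*8*24 - 116*I*sqrt(103))*((4 - 246)**2 + 29445) = (-72*24 - 116*I*sqrt(103))*((-242)**2 + 29445) = (-1728 - 116*I*sqrt(103))*(58564 + 29445) = (-1728 - 116*I*sqrt(103))*88009 = -152079552 - 10209044*I*sqrt(103)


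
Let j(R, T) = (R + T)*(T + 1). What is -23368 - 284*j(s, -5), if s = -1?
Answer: -30184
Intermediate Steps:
j(R, T) = (1 + T)*(R + T) (j(R, T) = (R + T)*(1 + T) = (1 + T)*(R + T))
-23368 - 284*j(s, -5) = -23368 - 284*(-1 - 5 + (-5)² - 1*(-5)) = -23368 - 284*(-1 - 5 + 25 + 5) = -23368 - 284*24 = -23368 - 6816 = -30184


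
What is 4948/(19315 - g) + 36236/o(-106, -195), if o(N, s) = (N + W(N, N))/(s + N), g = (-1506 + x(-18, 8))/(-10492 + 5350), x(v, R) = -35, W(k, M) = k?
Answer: 270812660660099/5263758017 ≈ 51449.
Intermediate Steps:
g = 1541/5142 (g = (-1506 - 35)/(-10492 + 5350) = -1541/(-5142) = -1541*(-1/5142) = 1541/5142 ≈ 0.29969)
o(N, s) = 2*N/(N + s) (o(N, s) = (N + N)/(s + N) = (2*N)/(N + s) = 2*N/(N + s))
4948/(19315 - g) + 36236/o(-106, -195) = 4948/(19315 - 1*1541/5142) + 36236/((2*(-106)/(-106 - 195))) = 4948/(19315 - 1541/5142) + 36236/((2*(-106)/(-301))) = 4948/(99316189/5142) + 36236/((2*(-106)*(-1/301))) = 4948*(5142/99316189) + 36236/(212/301) = 25442616/99316189 + 36236*(301/212) = 25442616/99316189 + 2726759/53 = 270812660660099/5263758017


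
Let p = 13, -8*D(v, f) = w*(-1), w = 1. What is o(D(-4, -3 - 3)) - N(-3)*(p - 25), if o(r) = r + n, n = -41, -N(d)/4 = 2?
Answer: -1095/8 ≈ -136.88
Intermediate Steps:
N(d) = -8 (N(d) = -4*2 = -8)
D(v, f) = 1/8 (D(v, f) = -(-1)/8 = -1/8*(-1) = 1/8)
o(r) = -41 + r (o(r) = r - 41 = -41 + r)
o(D(-4, -3 - 3)) - N(-3)*(p - 25) = (-41 + 1/8) - (-8)*(13 - 25) = -327/8 - (-8)*(-12) = -327/8 - 1*96 = -327/8 - 96 = -1095/8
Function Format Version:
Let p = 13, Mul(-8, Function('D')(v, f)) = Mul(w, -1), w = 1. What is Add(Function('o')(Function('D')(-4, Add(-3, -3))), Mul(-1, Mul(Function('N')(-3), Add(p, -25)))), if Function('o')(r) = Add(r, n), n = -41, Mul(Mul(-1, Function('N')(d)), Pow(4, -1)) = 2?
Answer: Rational(-1095, 8) ≈ -136.88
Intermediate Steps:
Function('N')(d) = -8 (Function('N')(d) = Mul(-4, 2) = -8)
Function('D')(v, f) = Rational(1, 8) (Function('D')(v, f) = Mul(Rational(-1, 8), Mul(1, -1)) = Mul(Rational(-1, 8), -1) = Rational(1, 8))
Function('o')(r) = Add(-41, r) (Function('o')(r) = Add(r, -41) = Add(-41, r))
Add(Function('o')(Function('D')(-4, Add(-3, -3))), Mul(-1, Mul(Function('N')(-3), Add(p, -25)))) = Add(Add(-41, Rational(1, 8)), Mul(-1, Mul(-8, Add(13, -25)))) = Add(Rational(-327, 8), Mul(-1, Mul(-8, -12))) = Add(Rational(-327, 8), Mul(-1, 96)) = Add(Rational(-327, 8), -96) = Rational(-1095, 8)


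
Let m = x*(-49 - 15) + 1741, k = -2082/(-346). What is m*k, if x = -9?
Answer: 2411997/173 ≈ 13942.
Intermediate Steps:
k = 1041/173 (k = -2082*(-1)/346 = -1*(-1041/173) = 1041/173 ≈ 6.0173)
m = 2317 (m = -9*(-49 - 15) + 1741 = -9*(-64) + 1741 = 576 + 1741 = 2317)
m*k = 2317*(1041/173) = 2411997/173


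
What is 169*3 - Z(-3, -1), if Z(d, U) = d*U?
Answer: 504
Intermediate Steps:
Z(d, U) = U*d
169*3 - Z(-3, -1) = 169*3 - (-1)*(-3) = 507 - 1*3 = 507 - 3 = 504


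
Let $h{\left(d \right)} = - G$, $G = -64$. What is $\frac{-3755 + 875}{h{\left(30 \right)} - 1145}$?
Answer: $\frac{2880}{1081} \approx 2.6642$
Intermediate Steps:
$h{\left(d \right)} = 64$ ($h{\left(d \right)} = \left(-1\right) \left(-64\right) = 64$)
$\frac{-3755 + 875}{h{\left(30 \right)} - 1145} = \frac{-3755 + 875}{64 - 1145} = - \frac{2880}{-1081} = \left(-2880\right) \left(- \frac{1}{1081}\right) = \frac{2880}{1081}$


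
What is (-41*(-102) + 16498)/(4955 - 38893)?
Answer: -10340/16969 ≈ -0.60935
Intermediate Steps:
(-41*(-102) + 16498)/(4955 - 38893) = (4182 + 16498)/(-33938) = 20680*(-1/33938) = -10340/16969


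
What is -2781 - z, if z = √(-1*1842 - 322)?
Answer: -2781 - 2*I*√541 ≈ -2781.0 - 46.519*I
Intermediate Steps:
z = 2*I*√541 (z = √(-1842 - 322) = √(-2164) = 2*I*√541 ≈ 46.519*I)
-2781 - z = -2781 - 2*I*√541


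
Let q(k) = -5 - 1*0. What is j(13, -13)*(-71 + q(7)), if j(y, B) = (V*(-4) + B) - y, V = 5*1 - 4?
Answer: 2280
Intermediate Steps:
q(k) = -5 (q(k) = -5 + 0 = -5)
V = 1 (V = 5 - 4 = 1)
j(y, B) = -4 + B - y (j(y, B) = (1*(-4) + B) - y = (-4 + B) - y = -4 + B - y)
j(13, -13)*(-71 + q(7)) = (-4 - 13 - 1*13)*(-71 - 5) = (-4 - 13 - 13)*(-76) = -30*(-76) = 2280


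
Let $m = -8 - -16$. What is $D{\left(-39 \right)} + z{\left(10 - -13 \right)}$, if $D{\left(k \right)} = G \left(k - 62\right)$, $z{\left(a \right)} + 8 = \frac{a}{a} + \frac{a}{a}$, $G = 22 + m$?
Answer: $-3036$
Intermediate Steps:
$m = 8$ ($m = -8 + 16 = 8$)
$G = 30$ ($G = 22 + 8 = 30$)
$z{\left(a \right)} = -6$ ($z{\left(a \right)} = -8 + \left(\frac{a}{a} + \frac{a}{a}\right) = -8 + \left(1 + 1\right) = -8 + 2 = -6$)
$D{\left(k \right)} = -1860 + 30 k$ ($D{\left(k \right)} = 30 \left(k - 62\right) = 30 \left(-62 + k\right) = -1860 + 30 k$)
$D{\left(-39 \right)} + z{\left(10 - -13 \right)} = \left(-1860 + 30 \left(-39\right)\right) - 6 = \left(-1860 - 1170\right) - 6 = -3030 - 6 = -3036$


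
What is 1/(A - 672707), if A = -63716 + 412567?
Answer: -1/323856 ≈ -3.0878e-6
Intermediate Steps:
A = 348851
1/(A - 672707) = 1/(348851 - 672707) = 1/(-323856) = -1/323856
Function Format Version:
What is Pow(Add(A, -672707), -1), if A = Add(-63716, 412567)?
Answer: Rational(-1, 323856) ≈ -3.0878e-6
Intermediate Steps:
A = 348851
Pow(Add(A, -672707), -1) = Pow(Add(348851, -672707), -1) = Pow(-323856, -1) = Rational(-1, 323856)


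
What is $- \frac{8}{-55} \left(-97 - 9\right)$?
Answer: $- \frac{848}{55} \approx -15.418$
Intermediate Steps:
$- \frac{8}{-55} \left(-97 - 9\right) = \left(-8\right) \left(- \frac{1}{55}\right) \left(-106\right) = \frac{8}{55} \left(-106\right) = - \frac{848}{55}$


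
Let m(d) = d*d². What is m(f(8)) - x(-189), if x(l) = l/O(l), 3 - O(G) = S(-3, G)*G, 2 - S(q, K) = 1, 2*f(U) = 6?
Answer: 1791/64 ≈ 27.984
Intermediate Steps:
f(U) = 3 (f(U) = (½)*6 = 3)
m(d) = d³
S(q, K) = 1 (S(q, K) = 2 - 1*1 = 2 - 1 = 1)
O(G) = 3 - G
x(l) = l/(3 - l)
m(f(8)) - x(-189) = 3³ - (-1)*(-189)/(-3 - 189) = 27 - (-1)*(-189)/(-192) = 27 - (-1)*(-189)*(-1)/192 = 27 - 1*(-63/64) = 27 + 63/64 = 1791/64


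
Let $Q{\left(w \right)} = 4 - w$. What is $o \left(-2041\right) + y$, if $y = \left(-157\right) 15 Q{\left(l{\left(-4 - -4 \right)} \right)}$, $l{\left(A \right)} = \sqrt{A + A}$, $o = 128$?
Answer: $-270668$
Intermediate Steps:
$l{\left(A \right)} = \sqrt{2} \sqrt{A}$ ($l{\left(A \right)} = \sqrt{2 A} = \sqrt{2} \sqrt{A}$)
$y = -9420$ ($y = \left(-157\right) 15 \left(4 - \sqrt{2} \sqrt{-4 - -4}\right) = - 2355 \left(4 - \sqrt{2} \sqrt{-4 + 4}\right) = - 2355 \left(4 - \sqrt{2} \sqrt{0}\right) = - 2355 \left(4 - \sqrt{2} \cdot 0\right) = - 2355 \left(4 - 0\right) = - 2355 \left(4 + 0\right) = \left(-2355\right) 4 = -9420$)
$o \left(-2041\right) + y = 128 \left(-2041\right) - 9420 = -261248 - 9420 = -270668$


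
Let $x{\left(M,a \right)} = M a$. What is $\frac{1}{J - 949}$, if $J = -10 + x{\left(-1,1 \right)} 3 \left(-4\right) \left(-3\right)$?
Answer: $- \frac{1}{995} \approx -0.001005$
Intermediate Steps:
$J = -46$ ($J = -10 + \left(-1\right) 1 \cdot 3 \left(-4\right) \left(-3\right) = -10 + \left(-1\right) 3 \left(-4\right) \left(-3\right) = -10 + \left(-3\right) \left(-4\right) \left(-3\right) = -10 + 12 \left(-3\right) = -10 - 36 = -46$)
$\frac{1}{J - 949} = \frac{1}{-46 - 949} = \frac{1}{-995} = - \frac{1}{995}$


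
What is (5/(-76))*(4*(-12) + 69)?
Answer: -105/76 ≈ -1.3816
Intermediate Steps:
(5/(-76))*(4*(-12) + 69) = (5*(-1/76))*(-48 + 69) = -5/76*21 = -105/76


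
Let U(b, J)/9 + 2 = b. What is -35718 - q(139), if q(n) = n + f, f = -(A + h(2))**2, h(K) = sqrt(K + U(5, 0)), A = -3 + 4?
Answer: -35827 + 2*sqrt(29) ≈ -35816.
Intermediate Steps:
A = 1
U(b, J) = -18 + 9*b
h(K) = sqrt(27 + K) (h(K) = sqrt(K + (-18 + 9*5)) = sqrt(K + (-18 + 45)) = sqrt(K + 27) = sqrt(27 + K))
f = -(1 + sqrt(29))**2 (f = -(1 + sqrt(27 + 2))**2 = -(1 + sqrt(29))**2 ≈ -40.770)
q(n) = n - (1 + sqrt(29))**2
-35718 - q(139) = -35718 - (139 - (1 + sqrt(29))**2) = -35718 + (-139 + (1 + sqrt(29))**2) = -35857 + (1 + sqrt(29))**2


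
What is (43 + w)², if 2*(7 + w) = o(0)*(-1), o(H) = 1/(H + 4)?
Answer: 82369/64 ≈ 1287.0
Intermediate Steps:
o(H) = 1/(4 + H)
w = -57/8 (w = -7 + (-1/(4 + 0))/2 = -7 + (-1/4)/2 = -7 + ((¼)*(-1))/2 = -7 + (½)*(-¼) = -7 - ⅛ = -57/8 ≈ -7.1250)
(43 + w)² = (43 - 57/8)² = (287/8)² = 82369/64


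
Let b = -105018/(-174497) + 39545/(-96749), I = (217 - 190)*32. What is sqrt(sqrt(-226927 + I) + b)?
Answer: sqrt(55035013365022332101 + 285015775950599524009*I*sqrt(226063))/16882410253 ≈ 15.422 + 15.415*I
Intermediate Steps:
I = 864 (I = 27*32 = 864)
b = 3259902617/16882410253 (b = -105018*(-1/174497) + 39545*(-1/96749) = 105018/174497 - 39545/96749 = 3259902617/16882410253 ≈ 0.19309)
sqrt(sqrt(-226927 + I) + b) = sqrt(sqrt(-226927 + 864) + 3259902617/16882410253) = sqrt(sqrt(-226063) + 3259902617/16882410253) = sqrt(I*sqrt(226063) + 3259902617/16882410253) = sqrt(3259902617/16882410253 + I*sqrt(226063))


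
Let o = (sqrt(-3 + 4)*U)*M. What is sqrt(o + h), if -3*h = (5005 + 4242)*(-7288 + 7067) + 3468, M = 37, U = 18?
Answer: 11*sqrt(50631)/3 ≈ 825.05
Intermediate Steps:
h = 2040119/3 (h = -((5005 + 4242)*(-7288 + 7067) + 3468)/3 = -(9247*(-221) + 3468)/3 = -(-2043587 + 3468)/3 = -1/3*(-2040119) = 2040119/3 ≈ 6.8004e+5)
o = 666 (o = (sqrt(-3 + 4)*18)*37 = (sqrt(1)*18)*37 = (1*18)*37 = 18*37 = 666)
sqrt(o + h) = sqrt(666 + 2040119/3) = sqrt(2042117/3) = 11*sqrt(50631)/3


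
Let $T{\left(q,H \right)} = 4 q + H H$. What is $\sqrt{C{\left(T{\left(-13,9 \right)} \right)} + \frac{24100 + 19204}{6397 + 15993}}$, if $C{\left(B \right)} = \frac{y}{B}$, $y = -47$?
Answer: $\frac{\sqrt{33031373665}}{324655} \approx 0.55981$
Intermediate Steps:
$T{\left(q,H \right)} = H^{2} + 4 q$ ($T{\left(q,H \right)} = 4 q + H^{2} = H^{2} + 4 q$)
$C{\left(B \right)} = - \frac{47}{B}$
$\sqrt{C{\left(T{\left(-13,9 \right)} \right)} + \frac{24100 + 19204}{6397 + 15993}} = \sqrt{- \frac{47}{9^{2} + 4 \left(-13\right)} + \frac{24100 + 19204}{6397 + 15993}} = \sqrt{- \frac{47}{81 - 52} + \frac{43304}{22390}} = \sqrt{- \frac{47}{29} + 43304 \cdot \frac{1}{22390}} = \sqrt{\left(-47\right) \frac{1}{29} + \frac{21652}{11195}} = \sqrt{- \frac{47}{29} + \frac{21652}{11195}} = \sqrt{\frac{101743}{324655}} = \frac{\sqrt{33031373665}}{324655}$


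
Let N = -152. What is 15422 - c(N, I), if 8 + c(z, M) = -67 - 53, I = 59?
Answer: 15550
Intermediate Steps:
c(z, M) = -128 (c(z, M) = -8 + (-67 - 53) = -8 - 120 = -128)
15422 - c(N, I) = 15422 - 1*(-128) = 15422 + 128 = 15550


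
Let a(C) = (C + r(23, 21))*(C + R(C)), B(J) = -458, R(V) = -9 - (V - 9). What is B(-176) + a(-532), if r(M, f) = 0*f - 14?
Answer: -458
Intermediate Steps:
R(V) = -V (R(V) = -9 - (-9 + V) = -9 + (9 - V) = -V)
r(M, f) = -14 (r(M, f) = 0 - 14 = -14)
a(C) = 0 (a(C) = (C - 14)*(C - C) = (-14 + C)*0 = 0)
B(-176) + a(-532) = -458 + 0 = -458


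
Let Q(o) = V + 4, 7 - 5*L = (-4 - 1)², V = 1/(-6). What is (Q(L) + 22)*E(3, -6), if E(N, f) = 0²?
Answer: 0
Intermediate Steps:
V = -⅙ (V = 1*(-⅙) = -⅙ ≈ -0.16667)
E(N, f) = 0
L = -18/5 (L = 7/5 - (-4 - 1)²/5 = 7/5 - ⅕*(-5)² = 7/5 - ⅕*25 = 7/5 - 5 = -18/5 ≈ -3.6000)
Q(o) = 23/6 (Q(o) = -⅙ + 4 = 23/6)
(Q(L) + 22)*E(3, -6) = (23/6 + 22)*0 = (155/6)*0 = 0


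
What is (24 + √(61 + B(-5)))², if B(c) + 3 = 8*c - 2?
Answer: 784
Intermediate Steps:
B(c) = -5 + 8*c (B(c) = -3 + (8*c - 2) = -3 + (-2 + 8*c) = -5 + 8*c)
(24 + √(61 + B(-5)))² = (24 + √(61 + (-5 + 8*(-5))))² = (24 + √(61 + (-5 - 40)))² = (24 + √(61 - 45))² = (24 + √16)² = (24 + 4)² = 28² = 784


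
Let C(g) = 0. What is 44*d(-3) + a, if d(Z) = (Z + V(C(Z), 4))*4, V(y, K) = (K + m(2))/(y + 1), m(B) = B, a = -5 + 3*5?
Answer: 538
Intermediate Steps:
a = 10 (a = -5 + 15 = 10)
V(y, K) = (2 + K)/(1 + y) (V(y, K) = (K + 2)/(y + 1) = (2 + K)/(1 + y))
d(Z) = 24 + 4*Z (d(Z) = (Z + (2 + 4)/(1 + 0))*4 = (Z + 6/1)*4 = (Z + 1*6)*4 = (Z + 6)*4 = (6 + Z)*4 = 24 + 4*Z)
44*d(-3) + a = 44*(24 + 4*(-3)) + 10 = 44*(24 - 12) + 10 = 44*12 + 10 = 528 + 10 = 538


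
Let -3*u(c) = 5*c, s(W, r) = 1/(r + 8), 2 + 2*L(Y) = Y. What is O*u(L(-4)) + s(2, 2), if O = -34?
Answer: -1699/10 ≈ -169.90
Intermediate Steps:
L(Y) = -1 + Y/2
s(W, r) = 1/(8 + r)
u(c) = -5*c/3
O*u(L(-4)) + s(2, 2) = -(-170)*(-1 + (½)*(-4))/3 + 1/(8 + 2) = -(-170)*(-1 - 2)/3 + 1/10 = -(-170)*(-3)/3 + ⅒ = -34*5 + ⅒ = -170 + ⅒ = -1699/10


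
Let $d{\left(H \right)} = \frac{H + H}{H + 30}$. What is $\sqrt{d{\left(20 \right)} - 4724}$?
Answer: $\frac{24 i \sqrt{205}}{5} \approx 68.726 i$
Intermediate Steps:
$d{\left(H \right)} = \frac{2 H}{30 + H}$
$\sqrt{d{\left(20 \right)} - 4724} = \sqrt{2 \cdot 20 \frac{1}{30 + 20} - 4724} = \sqrt{2 \cdot 20 \cdot \frac{1}{50} - 4724} = \sqrt{\frac{4}{5} - 4724} = \sqrt{- \frac{23616}{5}} = \frac{24 i \sqrt{205}}{5}$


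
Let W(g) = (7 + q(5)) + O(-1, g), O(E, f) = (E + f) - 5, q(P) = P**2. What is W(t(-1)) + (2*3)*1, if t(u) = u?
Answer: 31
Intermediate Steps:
O(E, f) = -5 + E + f
W(g) = 26 + g (W(g) = (7 + 5**2) + (-5 - 1 + g) = (7 + 25) + (-6 + g) = 32 + (-6 + g) = 26 + g)
W(t(-1)) + (2*3)*1 = (26 - 1) + (2*3)*1 = 25 + 6*1 = 25 + 6 = 31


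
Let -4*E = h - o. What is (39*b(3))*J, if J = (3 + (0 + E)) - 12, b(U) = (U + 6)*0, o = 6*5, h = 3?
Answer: 0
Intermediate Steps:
o = 30
E = 27/4 (E = -(3 - 1*30)/4 = -(3 - 30)/4 = -1/4*(-27) = 27/4 ≈ 6.7500)
b(U) = 0 (b(U) = (6 + U)*0 = 0)
J = -9/4 (J = (3 + (0 + 27/4)) - 12 = (3 + 27/4) - 12 = 39/4 - 12 = -9/4 ≈ -2.2500)
(39*b(3))*J = (39*0)*(-9/4) = 0*(-9/4) = 0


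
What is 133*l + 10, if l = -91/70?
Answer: -1629/10 ≈ -162.90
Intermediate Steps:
l = -13/10 (l = -91*1/70 = -13/10 ≈ -1.3000)
133*l + 10 = 133*(-13/10) + 10 = -1729/10 + 10 = -1629/10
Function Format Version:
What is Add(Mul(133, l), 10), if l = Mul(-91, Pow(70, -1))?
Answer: Rational(-1629, 10) ≈ -162.90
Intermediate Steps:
l = Rational(-13, 10) (l = Mul(-91, Rational(1, 70)) = Rational(-13, 10) ≈ -1.3000)
Add(Mul(133, l), 10) = Add(Mul(133, Rational(-13, 10)), 10) = Add(Rational(-1729, 10), 10) = Rational(-1629, 10)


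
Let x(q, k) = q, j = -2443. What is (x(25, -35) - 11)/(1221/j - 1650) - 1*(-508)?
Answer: 2048308666/4032171 ≈ 507.99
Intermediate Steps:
(x(25, -35) - 11)/(1221/j - 1650) - 1*(-508) = (25 - 11)/(1221/(-2443) - 1650) - 1*(-508) = 14/(1221*(-1/2443) - 1650) + 508 = 14/(-1221/2443 - 1650) + 508 = 14/(-4032171/2443) + 508 = 14*(-2443/4032171) + 508 = -34202/4032171 + 508 = 2048308666/4032171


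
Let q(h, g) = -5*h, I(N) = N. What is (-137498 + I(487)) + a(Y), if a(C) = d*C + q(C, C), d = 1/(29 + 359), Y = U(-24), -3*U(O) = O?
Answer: -13293945/97 ≈ -1.3705e+5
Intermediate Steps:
U(O) = -O/3
Y = 8 (Y = -1/3*(-24) = 8)
d = 1/388 ≈ 0.0025773
a(C) = -1939*C/388 (a(C) = C/388 - 5*C = -1939*C/388)
(-137498 + I(487)) + a(Y) = (-137498 + 487) - 1939/388*8 = -137011 - 3878/97 = -13293945/97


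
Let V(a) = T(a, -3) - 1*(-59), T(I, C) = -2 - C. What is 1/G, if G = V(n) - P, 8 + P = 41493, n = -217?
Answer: -1/41425 ≈ -2.4140e-5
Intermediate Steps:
P = 41485 (P = -8 + 41493 = 41485)
V(a) = 60 (V(a) = (-2 - 1*(-3)) - 1*(-59) = (-2 + 3) + 59 = 1 + 59 = 60)
G = -41425 (G = 60 - 1*41485 = 60 - 41485 = -41425)
1/G = 1/(-41425) = -1/41425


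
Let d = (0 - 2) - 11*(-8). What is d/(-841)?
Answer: -86/841 ≈ -0.10226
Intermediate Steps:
d = 86 (d = -2 + 88 = 86)
d/(-841) = 86/(-841) = 86*(-1/841) = -86/841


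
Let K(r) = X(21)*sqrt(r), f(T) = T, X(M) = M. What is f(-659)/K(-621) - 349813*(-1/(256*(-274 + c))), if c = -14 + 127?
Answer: -349813/41216 + 659*I*sqrt(69)/4347 ≈ -8.4873 + 1.2593*I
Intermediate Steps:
c = 113
K(r) = 21*sqrt(r)
f(-659)/K(-621) - 349813*(-1/(256*(-274 + c))) = -659*(-I*sqrt(69)/4347) - 349813*(-1/(256*(-274 + 113))) = -659*(-I*sqrt(69)/4347) - 349813/((-256*(-161))) = -659*(-I*sqrt(69)/4347) - 349813/41216 = -(-659)*I*sqrt(69)/4347 - 349813*1/41216 = 659*I*sqrt(69)/4347 - 349813/41216 = -349813/41216 + 659*I*sqrt(69)/4347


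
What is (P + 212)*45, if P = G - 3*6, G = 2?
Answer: 8820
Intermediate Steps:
P = -16 (P = 2 - 3*6 = 2 - 18 = -16)
(P + 212)*45 = (-16 + 212)*45 = 196*45 = 8820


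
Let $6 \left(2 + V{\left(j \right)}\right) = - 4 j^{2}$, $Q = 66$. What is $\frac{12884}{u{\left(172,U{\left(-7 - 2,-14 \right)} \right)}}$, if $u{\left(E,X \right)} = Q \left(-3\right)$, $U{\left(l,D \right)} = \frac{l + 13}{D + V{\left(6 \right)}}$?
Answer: $- \frac{6442}{99} \approx -65.071$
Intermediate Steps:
$V{\left(j \right)} = -2 - \frac{2 j^{2}}{3}$ ($V{\left(j \right)} = -2 + \frac{\left(-4\right) j^{2}}{6} = -2 - \frac{2 j^{2}}{3}$)
$U{\left(l,D \right)} = \frac{13 + l}{-26 + D}$ ($U{\left(l,D \right)} = \frac{l + 13}{D - \left(2 + \frac{2 \cdot 6^{2}}{3}\right)} = \frac{13 + l}{D - 26} = \frac{13 + l}{-26 + D}$)
$u{\left(E,X \right)} = -198$ ($u{\left(E,X \right)} = 66 \left(-3\right) = -198$)
$\frac{12884}{u{\left(172,U{\left(-7 - 2,-14 \right)} \right)}} = \frac{12884}{-198} = 12884 \left(- \frac{1}{198}\right) = - \frac{6442}{99}$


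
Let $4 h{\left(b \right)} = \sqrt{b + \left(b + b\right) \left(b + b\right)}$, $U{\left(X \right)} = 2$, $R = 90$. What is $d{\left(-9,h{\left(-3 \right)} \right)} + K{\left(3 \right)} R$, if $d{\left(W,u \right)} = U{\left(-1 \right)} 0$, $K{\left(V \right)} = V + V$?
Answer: $540$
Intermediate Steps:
$h{\left(b \right)} = \frac{\sqrt{b + 4 b^{2}}}{4}$ ($h{\left(b \right)} = \frac{\sqrt{b + \left(b + b\right) \left(b + b\right)}}{4} = \frac{\sqrt{b + 2 b 2 b}}{4} = \frac{\sqrt{b + 4 b^{2}}}{4}$)
$K{\left(V \right)} = 2 V$
$d{\left(W,u \right)} = 0$ ($d{\left(W,u \right)} = 2 \cdot 0 = 0$)
$d{\left(-9,h{\left(-3 \right)} \right)} + K{\left(3 \right)} R = 0 + 2 \cdot 3 \cdot 90 = 0 + 6 \cdot 90 = 0 + 540 = 540$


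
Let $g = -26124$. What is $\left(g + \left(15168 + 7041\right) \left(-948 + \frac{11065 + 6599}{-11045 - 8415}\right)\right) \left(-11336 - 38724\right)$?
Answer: $\frac{1027767046084608}{973} \approx 1.0563 \cdot 10^{12}$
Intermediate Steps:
$\left(g + \left(15168 + 7041\right) \left(-948 + \frac{11065 + 6599}{-11045 - 8415}\right)\right) \left(-11336 - 38724\right) = \left(-26124 + \left(15168 + 7041\right) \left(-948 + \frac{11065 + 6599}{-11045 - 8415}\right)\right) \left(-11336 - 38724\right) = \left(-26124 + 22209 \left(-948 + \frac{17664}{-19460}\right)\right) \left(-50060\right) = \left(-26124 + 22209 \left(-948 + 17664 \left(- \frac{1}{19460}\right)\right)\right) \left(-50060\right) = \left(-26124 + 22209 \left(-948 - \frac{4416}{4865}\right)\right) \left(-50060\right) = \left(-26124 + 22209 \left(- \frac{4616436}{4865}\right)\right) \left(-50060\right) = \left(-26124 - \frac{102526427124}{4865}\right) \left(-50060\right) = \left(- \frac{102653520384}{4865}\right) \left(-50060\right) = \frac{1027767046084608}{973}$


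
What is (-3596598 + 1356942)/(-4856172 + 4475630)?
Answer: 1119828/190271 ≈ 5.8854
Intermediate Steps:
(-3596598 + 1356942)/(-4856172 + 4475630) = -2239656/(-380542) = -2239656*(-1/380542) = 1119828/190271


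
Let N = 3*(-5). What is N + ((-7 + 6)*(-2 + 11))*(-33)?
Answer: 282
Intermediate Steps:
N = -15
N + ((-7 + 6)*(-2 + 11))*(-33) = -15 + ((-7 + 6)*(-2 + 11))*(-33) = -15 - 1*9*(-33) = -15 - 9*(-33) = -15 + 297 = 282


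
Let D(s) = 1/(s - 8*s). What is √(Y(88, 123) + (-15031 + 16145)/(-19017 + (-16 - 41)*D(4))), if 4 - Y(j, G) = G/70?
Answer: √3033959861360190/37269330 ≈ 1.4779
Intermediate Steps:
D(s) = -1/(7*s) (D(s) = 1/(-7*s) = -1/(7*s))
Y(j, G) = 4 - G/70
√(Y(88, 123) + (-15031 + 16145)/(-19017 + (-16 - 41)*D(4))) = √((4 - 1/70*123) + (-15031 + 16145)/(-19017 + (-16 - 41)*(-⅐/4))) = √((4 - 123/70) + 1114/(-19017 - (-57)/(7*4))) = √(157/70 + 1114/(-19017 - 57*(-1/28))) = √(157/70 + 1114/(-19017 + 57/28)) = √(157/70 + 1114/(-532419/28)) = √(157/70 + 1114*(-28/532419)) = √(157/70 - 31192/532419) = √(81406343/37269330) = √3033959861360190/37269330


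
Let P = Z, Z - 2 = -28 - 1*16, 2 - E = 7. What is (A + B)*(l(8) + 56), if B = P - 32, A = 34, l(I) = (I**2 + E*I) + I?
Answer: -3520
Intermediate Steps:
E = -5 (E = 2 - 1*7 = 2 - 7 = -5)
l(I) = I**2 - 4*I (l(I) = (I**2 - 5*I) + I = I**2 - 4*I)
Z = -42 (Z = 2 + (-28 - 1*16) = 2 + (-28 - 16) = 2 - 44 = -42)
P = -42
B = -74 (B = -42 - 32 = -74)
(A + B)*(l(8) + 56) = (34 - 74)*(8*(-4 + 8) + 56) = -40*(8*4 + 56) = -40*(32 + 56) = -40*88 = -3520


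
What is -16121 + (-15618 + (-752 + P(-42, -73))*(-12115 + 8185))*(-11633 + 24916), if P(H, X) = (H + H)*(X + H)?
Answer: -465224578535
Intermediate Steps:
P(H, X) = 2*H*(H + X) (P(H, X) = (2*H)*(H + X) = 2*H*(H + X))
-16121 + (-15618 + (-752 + P(-42, -73))*(-12115 + 8185))*(-11633 + 24916) = -16121 + (-15618 + (-752 + 2*(-42)*(-42 - 73))*(-12115 + 8185))*(-11633 + 24916) = -16121 + (-15618 + (-752 + 2*(-42)*(-115))*(-3930))*13283 = -16121 + (-15618 + (-752 + 9660)*(-3930))*13283 = -16121 + (-15618 + 8908*(-3930))*13283 = -16121 + (-15618 - 35008440)*13283 = -16121 - 35024058*13283 = -16121 - 465224562414 = -465224578535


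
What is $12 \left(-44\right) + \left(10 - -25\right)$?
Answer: $-493$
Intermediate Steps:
$12 \left(-44\right) + \left(10 - -25\right) = -528 + \left(10 + 25\right) = -528 + 35 = -493$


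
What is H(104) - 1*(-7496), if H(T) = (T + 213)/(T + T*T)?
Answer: 81856637/10920 ≈ 7496.0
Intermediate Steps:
H(T) = (213 + T)/(T + T**2)
H(104) - 1*(-7496) = (213 + 104)/(104*(1 + 104)) - 1*(-7496) = (1/104)*317/105 + 7496 = (1/104)*(1/105)*317 + 7496 = 317/10920 + 7496 = 81856637/10920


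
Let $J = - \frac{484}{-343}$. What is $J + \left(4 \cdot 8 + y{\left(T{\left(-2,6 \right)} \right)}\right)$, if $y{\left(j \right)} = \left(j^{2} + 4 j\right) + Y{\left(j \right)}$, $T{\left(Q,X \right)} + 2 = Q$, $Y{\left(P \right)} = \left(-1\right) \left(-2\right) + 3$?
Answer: $\frac{13175}{343} \approx 38.411$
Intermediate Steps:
$Y{\left(P \right)} = 5$ ($Y{\left(P \right)} = 2 + 3 = 5$)
$T{\left(Q,X \right)} = -2 + Q$
$y{\left(j \right)} = 5 + j^{2} + 4 j$ ($y{\left(j \right)} = \left(j^{2} + 4 j\right) + 5 = 5 + j^{2} + 4 j$)
$J = \frac{484}{343}$ ($J = \left(-484\right) \left(- \frac{1}{343}\right) = \frac{484}{343} \approx 1.4111$)
$J + \left(4 \cdot 8 + y{\left(T{\left(-2,6 \right)} \right)}\right) = \frac{484}{343} + \left(4 \cdot 8 + \left(5 + \left(-2 - 2\right)^{2} + 4 \left(-2 - 2\right)\right)\right) = \frac{484}{343} + \left(32 + \left(5 + \left(-4\right)^{2} + 4 \left(-4\right)\right)\right) = \frac{484}{343} + \left(32 + \left(5 + 16 - 16\right)\right) = \frac{484}{343} + \left(32 + 5\right) = \frac{484}{343} + 37 = \frac{13175}{343}$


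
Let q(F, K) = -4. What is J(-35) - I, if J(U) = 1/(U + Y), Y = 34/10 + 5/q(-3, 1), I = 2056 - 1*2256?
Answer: 131380/657 ≈ 199.97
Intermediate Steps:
I = -200 (I = 2056 - 2256 = -200)
Y = 43/20 (Y = 34/10 + 5/(-4) = 34*(⅒) + 5*(-¼) = 17/5 - 5/4 = 43/20 ≈ 2.1500)
J(U) = 1/(43/20 + U) (J(U) = 1/(U + 43/20) = 1/(43/20 + U))
J(-35) - I = 20/(43 + 20*(-35)) - 1*(-200) = 20/(43 - 700) + 200 = 20/(-657) + 200 = 20*(-1/657) + 200 = -20/657 + 200 = 131380/657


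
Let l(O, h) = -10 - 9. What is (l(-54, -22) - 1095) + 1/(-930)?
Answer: -1036021/930 ≈ -1114.0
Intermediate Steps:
l(O, h) = -19
(l(-54, -22) - 1095) + 1/(-930) = (-19 - 1095) + 1/(-930) = -1114 - 1/930 = -1036021/930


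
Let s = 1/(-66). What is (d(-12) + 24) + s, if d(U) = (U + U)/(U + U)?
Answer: 1649/66 ≈ 24.985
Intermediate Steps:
s = -1/66 ≈ -0.015152
d(U) = 1 (d(U) = (2*U)/((2*U)) = (2*U)*(1/(2*U)) = 1)
(d(-12) + 24) + s = (1 + 24) - 1/66 = 25 - 1/66 = 1649/66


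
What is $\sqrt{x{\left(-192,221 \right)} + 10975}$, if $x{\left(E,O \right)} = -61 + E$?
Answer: $\sqrt{10722} \approx 103.55$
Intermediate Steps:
$\sqrt{x{\left(-192,221 \right)} + 10975} = \sqrt{\left(-61 - 192\right) + 10975} = \sqrt{-253 + 10975} = \sqrt{10722}$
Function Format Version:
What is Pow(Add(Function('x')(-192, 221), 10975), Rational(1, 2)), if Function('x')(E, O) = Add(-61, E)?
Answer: Pow(10722, Rational(1, 2)) ≈ 103.55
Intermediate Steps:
Pow(Add(Function('x')(-192, 221), 10975), Rational(1, 2)) = Pow(Add(Add(-61, -192), 10975), Rational(1, 2)) = Pow(Add(-253, 10975), Rational(1, 2)) = Pow(10722, Rational(1, 2))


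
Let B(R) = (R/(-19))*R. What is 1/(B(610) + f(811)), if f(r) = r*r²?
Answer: 19/10134450789 ≈ 1.8748e-9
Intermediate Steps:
f(r) = r³
B(R) = -R²/19 (B(R) = (R*(-1/19))*R = (-R/19)*R = -R²/19)
1/(B(610) + f(811)) = 1/(-1/19*610² + 811³) = 1/(-1/19*372100 + 533411731) = 1/(-372100/19 + 533411731) = 1/(10134450789/19) = 19/10134450789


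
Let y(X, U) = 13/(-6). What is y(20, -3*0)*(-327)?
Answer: 1417/2 ≈ 708.50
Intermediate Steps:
y(X, U) = -13/6 (y(X, U) = 13*(-⅙) = -13/6)
y(20, -3*0)*(-327) = -13/6*(-327) = 1417/2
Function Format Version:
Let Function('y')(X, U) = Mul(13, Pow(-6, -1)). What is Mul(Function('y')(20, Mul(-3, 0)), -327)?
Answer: Rational(1417, 2) ≈ 708.50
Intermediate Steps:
Function('y')(X, U) = Rational(-13, 6) (Function('y')(X, U) = Mul(13, Rational(-1, 6)) = Rational(-13, 6))
Mul(Function('y')(20, Mul(-3, 0)), -327) = Mul(Rational(-13, 6), -327) = Rational(1417, 2)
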